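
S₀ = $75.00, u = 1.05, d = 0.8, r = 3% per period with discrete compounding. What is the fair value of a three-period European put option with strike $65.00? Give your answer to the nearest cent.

Risk-neutral probability p = (1 + 0.03 − 0.8)/(1.05 − 0.8) = 0.2300/0.2500 = 0.9200
Terminal stock prices: S_uuu = 86.82, S_uud = 66.15, S_udd = 50.4, S_ddd = 38.4
Terminal payoffs (K − S): max(-21.82, 0) = 0, max(-1.15, 0) = 0, max(14.6, 0) = 14.6, max(26.6, 0) = 26.6
Node uu (S = 82.69): V_uu = 1/1.03·[0.9200·0.0000 + 0.0800·0.0000] = 0.0000
Node ud (S = 63): V_ud = 1/1.03·[0.9200·0.0000 + 0.0800·14.6000] = 1.1340
Node dd (S = 48): V_dd = 1/1.03·[0.9200·14.6000 + 0.0800·26.6000] = 15.1068
Node u (S = 78.75): V_u = 1/1.03·[0.9200·0.0000 + 0.0800·1.1340] = 0.0881
Node d (S = 60): V_d = 1/1.03·[0.9200·1.1340 + 0.0800·15.1068] = 2.1862
Node 0 (S = 75): V_0 = 1/1.03·[0.9200·0.0881 + 0.0800·2.1862] = 0.2485

$0.25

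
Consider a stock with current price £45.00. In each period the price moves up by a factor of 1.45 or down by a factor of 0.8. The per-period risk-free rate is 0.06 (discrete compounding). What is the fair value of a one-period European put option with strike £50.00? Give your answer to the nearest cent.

Risk-neutral probability p = (1 + 0.06 − 0.8)/(1.45 − 0.8) = 0.2600/0.6500 = 0.4000
Terminal stock prices: S_u = 65.25, S_d = 36
Terminal payoffs (K − S): max(-15.25, 0) = 0, max(14, 0) = 14
Node 0 (S = 45): V_0 = 1/1.06·[0.4000·0.0000 + 0.6000·14.0000] = 7.9245

£7.92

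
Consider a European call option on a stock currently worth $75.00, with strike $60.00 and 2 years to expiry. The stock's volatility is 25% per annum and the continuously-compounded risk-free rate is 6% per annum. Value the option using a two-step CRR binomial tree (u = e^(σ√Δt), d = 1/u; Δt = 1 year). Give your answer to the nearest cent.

$24.27

CRR parameters: u = e^(σ√Δt) = e^(0.25·√1) = 1.2840, d = 1/u = 0.7788
Per-period rate: rΔt = 0.06·1 = 0.06, so R = e^0.06 = 1.0618
Risk-neutral probability p = (e^0.06 − 0.7788)/(1.2840 − 0.7788) = 0.2830/0.5052 = 0.5602
Terminal stock prices: S_uu = 123.7, S_ud = 75, S_dd = 45.49
Terminal payoffs (S − K): max(63.65, 0) = 63.65, max(15, 0) = 15, max(-14.51, 0) = 0
Node u (S = 96.3): V_u = e^(−0.06)·[0.5602·63.6541 + 0.4398·15.0000] = 39.7960
Node d (S = 58.41): V_d = e^(−0.06)·[0.5602·15.0000 + 0.4398·0.0000] = 7.9139
Node 0 (S = 75): V_0 = e^(−0.06)·[0.5602·39.7960 + 0.4398·7.9139] = 24.2738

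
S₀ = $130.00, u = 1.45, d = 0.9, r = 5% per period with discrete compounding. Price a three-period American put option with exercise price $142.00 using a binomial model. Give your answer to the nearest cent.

$17.61

Risk-neutral probability p = (1 + 0.05 − 0.9)/(1.45 − 0.9) = 0.1500/0.5500 = 0.2727
Terminal stock prices: S_uuu = 396.3, S_uud = 246, S_udd = 152.7, S_ddd = 94.77
Terminal payoffs (K − S): max(-254.3, 0) = 0, max(-104, 0) = 0, max(-10.69, 0) = 0, max(47.23, 0) = 47.23
Node uu (S = 273.3): continuation = 1/1.05·[0.2727·0.0000 + 0.7273·0.0000] = 0.0000; exercise value = 0.0000 ≤ continuation, so V_uu = 0.0000
Node ud (S = 169.7): continuation = 1/1.05·[0.2727·0.0000 + 0.7273·0.0000] = 0.0000; exercise value = 0.0000 ≤ continuation, so V_ud = 0.0000
Node dd (S = 105.3): continuation = 1/1.05·[0.2727·0.0000 + 0.7273·47.2300] = 32.7134; exercise value = 36.7000 > continuation, so V_dd = 36.7000 (exercise)
Node u (S = 188.5): continuation = 1/1.05·[0.2727·0.0000 + 0.7273·0.0000] = 0.0000; exercise value = 0.0000 ≤ continuation, so V_u = 0.0000
Node d (S = 117): continuation = 1/1.05·[0.2727·0.0000 + 0.7273·36.7000] = 25.4199; exercise value = 25.0000 ≤ continuation, so V_d = 25.4199
Node 0 (S = 130): continuation = 1/1.05·[0.2727·0.0000 + 0.7273·25.4199] = 17.6069; exercise value = 12.0000 ≤ continuation, so V_0 = 17.6069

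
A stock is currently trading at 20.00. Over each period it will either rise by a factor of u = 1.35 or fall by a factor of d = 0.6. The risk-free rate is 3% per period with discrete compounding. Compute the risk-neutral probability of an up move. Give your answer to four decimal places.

Risk-neutral probability p = (1 + 0.03 − 0.6)/(1.35 − 0.6) = 0.4300/0.7500 = 0.5733

p = 0.5733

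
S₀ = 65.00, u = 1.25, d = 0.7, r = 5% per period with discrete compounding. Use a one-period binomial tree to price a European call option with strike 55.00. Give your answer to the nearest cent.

Risk-neutral probability p = (1 + 0.05 − 0.7)/(1.25 − 0.7) = 0.3500/0.5500 = 0.6364
Terminal stock prices: S_u = 81.25, S_d = 45.5
Terminal payoffs (S − K): max(26.25, 0) = 26.25, max(-9.5, 0) = 0
Node 0 (S = 65): V_0 = 1/1.05·[0.6364·26.2500 + 0.3636·0.0000] = 15.9091

15.91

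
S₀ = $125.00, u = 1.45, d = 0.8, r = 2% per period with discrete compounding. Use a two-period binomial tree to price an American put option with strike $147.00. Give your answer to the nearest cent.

Risk-neutral probability p = (1 + 0.02 − 0.8)/(1.45 − 0.8) = 0.2200/0.6500 = 0.3385
Terminal stock prices: S_uu = 262.8, S_ud = 145, S_dd = 80
Terminal payoffs (K − S): max(-115.8, 0) = 0, max(2, 0) = 2, max(67, 0) = 67
Node u (S = 181.2): continuation = 1/1.02·[0.3385·0.0000 + 0.6615·2.0000] = 1.2971; exercise value = 0.0000 ≤ continuation, so V_u = 1.2971
Node d (S = 100): continuation = 1/1.02·[0.3385·2.0000 + 0.6615·67.0000] = 44.1176; exercise value = 47.0000 > continuation, so V_d = 47.0000 (exercise)
Node 0 (S = 125): continuation = 1/1.02·[0.3385·1.2971 + 0.6615·47.0000] = 30.9131; exercise value = 22.0000 ≤ continuation, so V_0 = 30.9131

$30.91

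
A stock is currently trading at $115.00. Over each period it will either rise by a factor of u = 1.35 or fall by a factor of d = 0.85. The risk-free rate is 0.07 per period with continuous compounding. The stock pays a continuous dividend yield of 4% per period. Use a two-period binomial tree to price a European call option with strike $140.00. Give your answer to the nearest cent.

Per-period risk-free factor R = e^0.07 = 1.0725; dividend-adjusted growth = e^(0.07−0.04) = 1.0305.
Risk-neutral probability p = (1.0305 − 0.85)/(1.35 − 0.85) = 0.1805/0.5000 = 0.3609
Terminal stock prices: S_uu = 209.6, S_ud = 132, S_dd = 83.09
Terminal payoffs (S − K): max(69.59, 0) = 69.59, max(-8.037, 0) = 0, max(-56.91, 0) = 0
Node u (S = 155.2): V_u = e^(−0.07)·[0.3609·69.5875 + 0.6391·0.0000] = 23.4168
Node d (S = 97.75): V_d = e^(−0.07)·[0.3609·0.0000 + 0.6391·0.0000] = 0.0000
Node 0 (S = 115): V_0 = e^(−0.07)·[0.3609·23.4168 + 0.6391·0.0000] = 7.8800

$7.88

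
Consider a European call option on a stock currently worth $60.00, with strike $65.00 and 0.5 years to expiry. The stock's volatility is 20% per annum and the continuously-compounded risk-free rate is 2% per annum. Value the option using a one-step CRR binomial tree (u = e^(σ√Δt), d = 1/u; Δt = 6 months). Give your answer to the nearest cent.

CRR parameters: u = e^(σ√Δt) = e^(0.2·√0.5) = 1.1519, d = 1/u = 0.8681
Per-period rate: rΔt = 0.02·0.5 = 0.01, so R = e^0.01 = 1.0101
Risk-neutral probability p = (e^0.01 − 0.8681)/(1.1519 − 0.8681) = 0.1419/0.2838 = 0.5001
Terminal stock prices: S_u = 69.11, S_d = 52.09
Terminal payoffs (S − K): max(4.115, 0) = 4.115, max(-12.91, 0) = 0
Node 0 (S = 60): V_0 = e^(−0.01)·[0.5001·4.1146 + 0.4999·0.0000] = 2.0373

$2.04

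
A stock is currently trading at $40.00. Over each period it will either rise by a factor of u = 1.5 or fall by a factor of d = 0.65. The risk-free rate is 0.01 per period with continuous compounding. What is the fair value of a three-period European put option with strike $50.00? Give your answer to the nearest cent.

Risk-neutral probability p = (e^0.01 − 0.65)/(1.5 − 0.65) = 0.3601/0.8500 = 0.4236
Terminal stock prices: S_uuu = 135, S_uud = 58.5, S_udd = 25.35, S_ddd = 10.98
Terminal payoffs (K − S): max(-85, 0) = 0, max(-8.5, 0) = 0, max(24.65, 0) = 24.65, max(39.02, 0) = 39.02
Node uu (S = 90): V_uu = e^(−0.01)·[0.4236·0.0000 + 0.5764·0.0000] = 0.0000
Node ud (S = 39): V_ud = e^(−0.01)·[0.4236·0.0000 + 0.5764·24.6500] = 14.0672
Node dd (S = 16.9): V_dd = e^(−0.01)·[0.4236·24.6500 + 0.5764·39.0150] = 32.6025
Node u (S = 60): V_u = e^(−0.01)·[0.4236·0.0000 + 0.5764·14.0672] = 8.0278
Node d (S = 26): V_d = e^(−0.01)·[0.4236·14.0672 + 0.5764·32.6025] = 24.5049
Node 0 (S = 40): V_0 = e^(−0.01)·[0.4236·8.0278 + 0.5764·24.5049] = 17.3510

$17.35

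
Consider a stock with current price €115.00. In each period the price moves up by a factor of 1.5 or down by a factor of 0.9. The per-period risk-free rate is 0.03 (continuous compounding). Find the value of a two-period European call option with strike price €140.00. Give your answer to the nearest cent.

€10.17

Risk-neutral probability p = (e^0.03 − 0.9)/(1.5 − 0.9) = 0.1305/0.6000 = 0.2174
Terminal stock prices: S_uu = 258.8, S_ud = 155.2, S_dd = 93.15
Terminal payoffs (S − K): max(118.8, 0) = 118.8, max(15.25, 0) = 15.25, max(-46.85, 0) = 0
Node u (S = 172.5): V_u = e^(−0.03)·[0.2174·118.7500 + 0.7826·15.2500] = 36.6376
Node d (S = 103.5): V_d = e^(−0.03)·[0.2174·15.2500 + 0.7826·0.0000] = 3.2177
Node 0 (S = 115): V_0 = e^(−0.03)·[0.2174·36.6376 + 0.7826·3.2177] = 10.1742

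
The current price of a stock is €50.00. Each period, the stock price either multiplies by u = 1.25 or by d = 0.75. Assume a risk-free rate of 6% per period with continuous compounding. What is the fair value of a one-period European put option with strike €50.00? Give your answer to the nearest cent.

€4.43

Risk-neutral probability p = (e^0.06 − 0.75)/(1.25 − 0.75) = 0.3118/0.5000 = 0.6237
Terminal stock prices: S_u = 62.5, S_d = 37.5
Terminal payoffs (K − S): max(-12.5, 0) = 0, max(12.5, 0) = 12.5
Node 0 (S = 50): V_0 = e^(−0.06)·[0.6237·0.0000 + 0.3763·12.5000] = 4.4301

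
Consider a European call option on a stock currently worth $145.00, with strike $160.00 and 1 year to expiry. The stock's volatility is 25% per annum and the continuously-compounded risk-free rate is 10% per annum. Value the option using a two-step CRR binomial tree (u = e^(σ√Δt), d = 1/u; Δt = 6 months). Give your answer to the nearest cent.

$15.16

CRR parameters: u = e^(σ√Δt) = e^(0.25·√0.5) = 1.1934, d = 1/u = 0.8380
Per-period rate: rΔt = 0.1·0.5 = 0.05, so R = e^0.05 = 1.0513
Risk-neutral probability p = (e^0.05 − 0.8380)/(1.1934 − 0.8380) = 0.2133/0.3554 = 0.6002
Terminal stock prices: S_uu = 206.5, S_ud = 145, S_dd = 101.8
Terminal payoffs (S − K): max(46.5, 0) = 46.5, max(-15, 0) = 0, max(-58.18, 0) = 0
Node u (S = 173): V_u = e^(−0.05)·[0.6002·46.4973 + 0.3998·0.0000] = 26.5459
Node d (S = 121.5): V_d = e^(−0.05)·[0.6002·0.0000 + 0.3998·0.0000] = 0.0000
Node 0 (S = 145): V_0 = e^(−0.05)·[0.6002·26.5459 + 0.3998·0.0000] = 15.1554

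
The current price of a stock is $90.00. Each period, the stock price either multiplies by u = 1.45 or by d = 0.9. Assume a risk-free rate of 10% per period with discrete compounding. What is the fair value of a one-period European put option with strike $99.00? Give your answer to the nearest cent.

$10.41

Risk-neutral probability p = (1 + 0.1 − 0.9)/(1.45 − 0.9) = 0.2000/0.5500 = 0.3636
Terminal stock prices: S_u = 130.5, S_d = 81
Terminal payoffs (K − S): max(-31.5, 0) = 0, max(18, 0) = 18
Node 0 (S = 90): V_0 = 1/1.1·[0.3636·0.0000 + 0.6364·18.0000] = 10.4132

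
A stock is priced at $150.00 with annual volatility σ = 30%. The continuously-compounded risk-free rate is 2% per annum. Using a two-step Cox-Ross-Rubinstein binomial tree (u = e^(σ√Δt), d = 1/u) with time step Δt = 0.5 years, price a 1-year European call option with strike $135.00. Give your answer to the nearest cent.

$27.80

CRR parameters: u = e^(σ√Δt) = e^(0.3·√0.5) = 1.2363, d = 1/u = 0.8089
Per-period rate: rΔt = 0.02·0.5 = 0.01, so R = e^0.01 = 1.0101
Risk-neutral probability p = (e^0.01 − 0.8089)/(1.2363 − 0.8089) = 0.2012/0.4275 = 0.4707
Terminal stock prices: S_uu = 229.3, S_ud = 150, S_dd = 98.14
Terminal payoffs (S − K): max(94.27, 0) = 94.27, max(15, 0) = 15, max(-36.86, 0) = 0
Node u (S = 185.4): V_u = e^(−0.01)·[0.4707·94.2698 + 0.5293·15.0000] = 51.7899
Node d (S = 121.3): V_d = e^(−0.01)·[0.4707·15.0000 + 0.5293·0.0000] = 6.9899
Node 0 (S = 150): V_0 = e^(−0.01)·[0.4707·51.7899 + 0.5293·6.9899] = 27.7969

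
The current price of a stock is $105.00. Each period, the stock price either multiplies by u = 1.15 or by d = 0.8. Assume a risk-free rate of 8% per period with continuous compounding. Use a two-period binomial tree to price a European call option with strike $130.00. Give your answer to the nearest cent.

Risk-neutral probability p = (e^0.08 − 0.8)/(1.15 − 0.8) = 0.2833/0.3500 = 0.8094
Terminal stock prices: S_uu = 138.9, S_ud = 96.6, S_dd = 67.2
Terminal payoffs (S − K): max(8.862, 0) = 8.862, max(-33.4, 0) = 0, max(-62.8, 0) = 0
Node u (S = 120.7): V_u = e^(−0.08)·[0.8094·8.8625 + 0.1906·0.0000] = 6.6217
Node d (S = 84): V_d = e^(−0.08)·[0.8094·0.0000 + 0.1906·0.0000] = 0.0000
Node 0 (S = 105): V_0 = e^(−0.08)·[0.8094·6.6217 + 0.1906·0.0000] = 4.9475

$4.95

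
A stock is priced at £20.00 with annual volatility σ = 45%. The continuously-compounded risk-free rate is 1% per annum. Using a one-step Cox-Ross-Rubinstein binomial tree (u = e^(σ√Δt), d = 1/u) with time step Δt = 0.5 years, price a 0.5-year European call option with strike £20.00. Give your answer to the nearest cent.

CRR parameters: u = e^(σ√Δt) = e^(0.45·√0.5) = 1.3746, d = 1/u = 0.7275
Per-period rate: rΔt = 0.01·0.5 = 0.005, so R = e^0.005 = 1.0050
Risk-neutral probability p = (e^0.005 − 0.7275)/(1.3746 − 0.7275) = 0.2776/0.6472 = 0.4289
Terminal stock prices: S_u = 27.49, S_d = 14.55
Terminal payoffs (S − K): max(7.493, 0) = 7.493, max(-5.451, 0) = 0
Node 0 (S = 20): V_0 = e^(−0.005)·[0.4289·7.4930 + 0.5711·0.0000] = 3.1974

£3.20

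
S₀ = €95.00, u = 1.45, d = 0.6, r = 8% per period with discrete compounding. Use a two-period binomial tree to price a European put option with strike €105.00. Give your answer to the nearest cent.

€20.92

Risk-neutral probability p = (1 + 0.08 − 0.6)/(1.45 − 0.6) = 0.4800/0.8500 = 0.5647
Terminal stock prices: S_uu = 199.7, S_ud = 82.65, S_dd = 34.2
Terminal payoffs (K − S): max(-94.74, 0) = 0, max(22.35, 0) = 22.35, max(70.8, 0) = 70.8
Node u (S = 137.8): V_u = 1/1.08·[0.5647·0.0000 + 0.4353·22.3500] = 9.0082
Node d (S = 57): V_d = 1/1.08·[0.5647·22.3500 + 0.4353·70.8000] = 40.2222
Node 0 (S = 95): V_0 = 1/1.08·[0.5647·9.0082 + 0.4353·40.2222] = 20.9217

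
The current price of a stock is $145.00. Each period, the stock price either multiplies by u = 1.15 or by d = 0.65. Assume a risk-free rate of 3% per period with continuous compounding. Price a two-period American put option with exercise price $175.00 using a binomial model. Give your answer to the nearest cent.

$30.15

Risk-neutral probability p = (e^0.03 − 0.65)/(1.15 − 0.65) = 0.3805/0.5000 = 0.7609
Terminal stock prices: S_uu = 191.8, S_ud = 108.4, S_dd = 61.26
Terminal payoffs (K − S): max(-16.76, 0) = 0, max(66.61, 0) = 66.61, max(113.7, 0) = 113.7
Node u (S = 166.8): continuation = e^(−0.03)·[0.7609·0.0000 + 0.2391·66.6125] = 15.4557; exercise value = 8.2500 ≤ continuation, so V_u = 15.4557
Node d (S = 94.25): continuation = e^(−0.03)·[0.7609·66.6125 + 0.2391·113.7375] = 75.5780; exercise value = 80.7500 > continuation, so V_d = 80.7500 (exercise)
Node 0 (S = 145): continuation = e^(−0.03)·[0.7609·15.4557 + 0.2391·80.7500] = 30.1488; exercise value = 30.0000 ≤ continuation, so V_0 = 30.1488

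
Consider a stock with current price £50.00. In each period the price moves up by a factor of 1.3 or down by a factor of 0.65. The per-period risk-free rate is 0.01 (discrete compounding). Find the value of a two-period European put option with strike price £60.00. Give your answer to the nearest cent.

£16.18

Risk-neutral probability p = (1 + 0.01 − 0.65)/(1.3 − 0.65) = 0.3600/0.6500 = 0.5538
Terminal stock prices: S_uu = 84.5, S_ud = 42.25, S_dd = 21.13
Terminal payoffs (K − S): max(-24.5, 0) = 0, max(17.75, 0) = 17.75, max(38.88, 0) = 38.88
Node u (S = 65): V_u = 1/1.01·[0.5538·0.0000 + 0.4462·17.7500] = 7.8408
Node d (S = 32.5): V_d = 1/1.01·[0.5538·17.7500 + 0.4462·38.8750] = 26.9059
Node 0 (S = 50): V_0 = 1/1.01·[0.5538·7.8408 + 0.4462·26.9059] = 16.1849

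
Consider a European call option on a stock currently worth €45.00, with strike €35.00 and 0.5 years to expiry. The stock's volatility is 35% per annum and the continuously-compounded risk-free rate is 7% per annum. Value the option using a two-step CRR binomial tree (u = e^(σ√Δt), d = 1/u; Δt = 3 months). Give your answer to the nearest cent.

€11.98

CRR parameters: u = e^(σ√Δt) = e^(0.35·√0.25) = 1.1912, d = 1/u = 0.8395
Per-period rate: rΔt = 0.07·0.25 = 0.0175, so R = e^0.0175 = 1.0177
Risk-neutral probability p = (e^0.0175 − 0.8395)/(1.1912 − 0.8395) = 0.1782/0.3518 = 0.5065
Terminal stock prices: S_uu = 63.86, S_ud = 45, S_dd = 31.71
Terminal payoffs (S − K): max(28.86, 0) = 28.86, max(10, 0) = 10, max(-3.289, 0) = 0
Node u (S = 53.61): V_u = e^(−0.0175)·[0.5065·28.8580 + 0.4935·10.0000] = 19.2133
Node d (S = 37.78): V_d = e^(−0.0175)·[0.5065·10.0000 + 0.4935·0.0000] = 4.9776
Node 0 (S = 45): V_0 = e^(−0.0175)·[0.5065·19.2133 + 0.4935·4.9776] = 11.9771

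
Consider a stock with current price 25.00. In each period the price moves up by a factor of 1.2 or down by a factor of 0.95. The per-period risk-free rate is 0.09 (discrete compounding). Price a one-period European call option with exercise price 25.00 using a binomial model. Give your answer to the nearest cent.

2.57

Risk-neutral probability p = (1 + 0.09 − 0.95)/(1.2 − 0.95) = 0.1400/0.2500 = 0.5600
Terminal stock prices: S_u = 30, S_d = 23.75
Terminal payoffs (S − K): max(5, 0) = 5, max(-1.25, 0) = 0
Node 0 (S = 25): V_0 = 1/1.09·[0.5600·5.0000 + 0.4400·0.0000] = 2.5688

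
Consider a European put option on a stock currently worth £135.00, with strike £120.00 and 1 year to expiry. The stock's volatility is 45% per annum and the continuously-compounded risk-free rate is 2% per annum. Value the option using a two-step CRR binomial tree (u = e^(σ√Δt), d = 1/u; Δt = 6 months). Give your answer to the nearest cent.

CRR parameters: u = e^(σ√Δt) = e^(0.45·√0.5) = 1.3746, d = 1/u = 0.7275
Per-period rate: rΔt = 0.02·0.5 = 0.01, so R = e^0.01 = 1.0101
Risk-neutral probability p = (e^0.01 − 0.7275)/(1.3746 − 0.7275) = 0.2826/0.6472 = 0.4366
Terminal stock prices: S_uu = 255.1, S_ud = 135, S_dd = 71.44
Terminal payoffs (K − S): max(-135.1, 0) = 0, max(-15, 0) = 0, max(48.56, 0) = 48.56
Node u (S = 185.6): V_u = e^(−0.01)·[0.4366·0.0000 + 0.5634·0.0000] = 0.0000
Node d (S = 98.21): V_d = e^(−0.01)·[0.4366·0.0000 + 0.5634·48.5585] = 27.0835
Node 0 (S = 135): V_0 = e^(−0.01)·[0.4366·0.0000 + 0.5634·27.0835] = 15.1059

£15.11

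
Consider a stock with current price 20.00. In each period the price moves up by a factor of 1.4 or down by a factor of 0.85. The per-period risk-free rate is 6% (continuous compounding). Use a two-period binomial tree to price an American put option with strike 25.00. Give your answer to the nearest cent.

5.00

Risk-neutral probability p = (e^0.06 − 0.85)/(1.4 − 0.85) = 0.2118/0.5500 = 0.3852
Terminal stock prices: S_uu = 39.2, S_ud = 23.8, S_dd = 14.45
Terminal payoffs (K − S): max(-14.2, 0) = 0, max(1.2, 0) = 1.2, max(10.55, 0) = 10.55
Node u (S = 28): continuation = e^(−0.06)·[0.3852·0.0000 + 0.6148·1.2000] = 0.6948; exercise value = 0.0000 ≤ continuation, so V_u = 0.6948
Node d (S = 17): continuation = e^(−0.06)·[0.3852·1.2000 + 0.6148·10.5500] = 6.5441; exercise value = 8.0000 > continuation, so V_d = 8.0000 (exercise)
Node 0 (S = 20): continuation = e^(−0.06)·[0.3852·0.6948 + 0.6148·8.0000] = 4.8843; exercise value = 5.0000 > continuation, so V_0 = 5.0000 (exercise)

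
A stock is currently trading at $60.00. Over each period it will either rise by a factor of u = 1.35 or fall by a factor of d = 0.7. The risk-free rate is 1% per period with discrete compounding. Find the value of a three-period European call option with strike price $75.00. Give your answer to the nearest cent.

$8.18

Risk-neutral probability p = (1 + 0.01 − 0.7)/(1.35 − 0.7) = 0.3100/0.6500 = 0.4769
Terminal stock prices: S_uuu = 147.6, S_uud = 76.55, S_udd = 39.69, S_ddd = 20.58
Terminal payoffs (S − K): max(72.62, 0) = 72.62, max(1.545, 0) = 1.545, max(-35.31, 0) = 0, max(-54.42, 0) = 0
Node uu (S = 109.4): V_uu = 1/1.01·[0.4769·72.6225 + 0.5231·1.5450] = 35.0926
Node ud (S = 56.7): V_ud = 1/1.01·[0.4769·1.5450 + 0.5231·0.0000] = 0.7296
Node dd (S = 29.4): V_dd = 1/1.01·[0.4769·0.0000 + 0.5231·0.0000] = 0.0000
Node u (S = 81): V_u = 1/1.01·[0.4769·35.0926 + 0.5231·0.7296] = 16.9486
Node d (S = 42): V_d = 1/1.01·[0.4769·0.7296 + 0.5231·0.0000] = 0.3445
Node 0 (S = 60): V_0 = 1/1.01·[0.4769·16.9486 + 0.5231·0.3445] = 8.1816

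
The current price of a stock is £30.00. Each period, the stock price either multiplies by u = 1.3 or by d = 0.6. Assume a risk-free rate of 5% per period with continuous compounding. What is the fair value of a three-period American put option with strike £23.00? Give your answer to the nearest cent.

Risk-neutral probability p = (e^0.05 − 0.6)/(1.3 − 0.6) = 0.4513/0.7000 = 0.6447
Terminal stock prices: S_uuu = 65.91, S_uud = 30.42, S_udd = 14.04, S_ddd = 6.48
Terminal payoffs (K − S): max(-42.91, 0) = 0, max(-7.42, 0) = 0, max(8.96, 0) = 8.96, max(16.52, 0) = 16.52
Node uu (S = 50.7): continuation = e^(−0.05)·[0.6447·0.0000 + 0.3553·0.0000] = 0.0000; exercise value = 0.0000 ≤ continuation, so V_uu = 0.0000
Node ud (S = 23.4): continuation = e^(−0.05)·[0.6447·0.0000 + 0.3553·8.9600] = 3.0285; exercise value = 0.0000 ≤ continuation, so V_ud = 3.0285
Node dd (S = 10.8): continuation = e^(−0.05)·[0.6447·8.9600 + 0.3553·16.5200] = 11.0783; exercise value = 12.2000 > continuation, so V_dd = 12.2000 (exercise)
Node u (S = 39): continuation = e^(−0.05)·[0.6447·0.0000 + 0.3553·3.0285] = 1.0236; exercise value = 0.0000 ≤ continuation, so V_u = 1.0236
Node d (S = 18): continuation = e^(−0.05)·[0.6447·3.0285 + 0.3553·12.2000] = 5.9807; exercise value = 5.0000 ≤ continuation, so V_d = 5.9807
Node 0 (S = 30): continuation = e^(−0.05)·[0.6447·1.0236 + 0.3553·5.9807] = 2.6492; exercise value = 0.0000 ≤ continuation, so V_0 = 2.6492

£2.65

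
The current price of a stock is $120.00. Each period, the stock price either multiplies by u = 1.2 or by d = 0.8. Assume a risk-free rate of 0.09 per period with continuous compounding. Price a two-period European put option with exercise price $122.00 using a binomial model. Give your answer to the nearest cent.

$4.85

Risk-neutral probability p = (e^0.09 − 0.8)/(1.2 − 0.8) = 0.2942/0.4000 = 0.7354
Terminal stock prices: S_uu = 172.8, S_ud = 115.2, S_dd = 76.8
Terminal payoffs (K − S): max(-50.8, 0) = 0, max(6.8, 0) = 6.8, max(45.2, 0) = 45.2
Node u (S = 144): V_u = e^(−0.09)·[0.7354·0.0000 + 0.2646·6.8000] = 1.6442
Node d (S = 96): V_d = e^(−0.09)·[0.7354·6.8000 + 0.2646·45.2000] = 15.4996
Node 0 (S = 120): V_0 = e^(−0.09)·[0.7354·1.6442 + 0.2646·15.4996] = 4.8528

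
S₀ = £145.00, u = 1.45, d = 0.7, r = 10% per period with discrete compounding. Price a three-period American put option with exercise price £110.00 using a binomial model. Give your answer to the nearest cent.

£8.23

Risk-neutral probability p = (1 + 0.1 − 0.7)/(1.45 − 0.7) = 0.4000/0.7500 = 0.5333
Terminal stock prices: S_uuu = 442.1, S_uud = 213.4, S_udd = 103, S_ddd = 49.73
Terminal payoffs (K − S): max(-332.1, 0) = 0, max(-103.4, 0) = 0, max(6.978, 0) = 6.978, max(60.27, 0) = 60.27
Node uu (S = 304.9): continuation = 1/1.1·[0.5333·0.0000 + 0.4667·0.0000] = 0.0000; exercise value = 0.0000 ≤ continuation, so V_uu = 0.0000
Node ud (S = 147.2): continuation = 1/1.1·[0.5333·0.0000 + 0.4667·6.9775] = 2.9602; exercise value = 0.0000 ≤ continuation, so V_ud = 2.9602
Node dd (S = 71.05): continuation = 1/1.1·[0.5333·6.9775 + 0.4667·60.2650] = 28.9500; exercise value = 38.9500 > continuation, so V_dd = 38.9500 (exercise)
Node u (S = 210.2): continuation = 1/1.1·[0.5333·0.0000 + 0.4667·2.9602] = 1.2558; exercise value = 0.0000 ≤ continuation, so V_u = 1.2558
Node d (S = 101.5): continuation = 1/1.1·[0.5333·2.9602 + 0.4667·38.9500] = 17.9595; exercise value = 8.5000 ≤ continuation, so V_d = 17.9595
Node 0 (S = 145): continuation = 1/1.1·[0.5333·1.2558 + 0.4667·17.9595] = 8.2281; exercise value = 0.0000 ≤ continuation, so V_0 = 8.2281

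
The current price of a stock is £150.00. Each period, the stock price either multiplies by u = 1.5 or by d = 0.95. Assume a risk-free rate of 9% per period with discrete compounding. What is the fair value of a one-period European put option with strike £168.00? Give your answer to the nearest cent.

£17.44

Risk-neutral probability p = (1 + 0.09 − 0.95)/(1.5 − 0.95) = 0.1400/0.5500 = 0.2545
Terminal stock prices: S_u = 225, S_d = 142.5
Terminal payoffs (K − S): max(-57, 0) = 0, max(25.5, 0) = 25.5
Node 0 (S = 150): V_0 = 1/1.09·[0.2545·0.0000 + 0.7455·25.5000] = 17.4395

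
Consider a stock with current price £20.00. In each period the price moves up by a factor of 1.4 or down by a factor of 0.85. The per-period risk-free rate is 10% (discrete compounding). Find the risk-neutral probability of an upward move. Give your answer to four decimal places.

p = 0.4545

Risk-neutral probability p = (1 + 0.1 − 0.85)/(1.4 − 0.85) = 0.2500/0.5500 = 0.4545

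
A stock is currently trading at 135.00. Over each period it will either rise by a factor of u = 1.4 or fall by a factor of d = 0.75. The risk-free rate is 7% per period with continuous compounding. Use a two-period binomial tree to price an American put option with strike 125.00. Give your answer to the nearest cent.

11.16

Risk-neutral probability p = (e^0.07 − 0.75)/(1.4 − 0.75) = 0.3225/0.6500 = 0.4962
Terminal stock prices: S_uu = 264.6, S_ud = 141.8, S_dd = 75.94
Terminal payoffs (K − S): max(-139.6, 0) = 0, max(-16.75, 0) = 0, max(49.06, 0) = 49.06
Node u (S = 189): continuation = e^(−0.07)·[0.4962·0.0000 + 0.5038·0.0000] = 0.0000; exercise value = 0.0000 ≤ continuation, so V_u = 0.0000
Node d (S = 101.2): continuation = e^(−0.07)·[0.4962·0.0000 + 0.5038·49.0625] = 23.0482; exercise value = 23.7500 > continuation, so V_d = 23.7500 (exercise)
Node 0 (S = 135): continuation = e^(−0.07)·[0.4962·0.0000 + 0.5038·23.7500] = 11.1571; exercise value = 0.0000 ≤ continuation, so V_0 = 11.1571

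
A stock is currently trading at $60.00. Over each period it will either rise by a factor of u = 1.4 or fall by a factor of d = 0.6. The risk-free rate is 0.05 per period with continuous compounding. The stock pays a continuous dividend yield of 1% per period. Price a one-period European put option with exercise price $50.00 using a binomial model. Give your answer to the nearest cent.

$5.98

Per-period risk-free factor R = e^0.05 = 1.0513; dividend-adjusted growth = e^(0.05−0.01) = 1.0408.
Risk-neutral probability p = (1.0408 − 0.6)/(1.4 − 0.6) = 0.4408/0.8000 = 0.5510
Terminal stock prices: S_u = 84, S_d = 36
Terminal payoffs (K − S): max(-34, 0) = 0, max(14, 0) = 14
Node 0 (S = 60): V_0 = e^(−0.05)·[0.5510·0.0000 + 0.4490·14.0000] = 5.9792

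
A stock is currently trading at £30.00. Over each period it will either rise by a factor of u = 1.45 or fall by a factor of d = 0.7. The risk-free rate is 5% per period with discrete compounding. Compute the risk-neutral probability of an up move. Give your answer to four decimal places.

p = 0.4667

Risk-neutral probability p = (1 + 0.05 − 0.7)/(1.45 − 0.7) = 0.3500/0.7500 = 0.4667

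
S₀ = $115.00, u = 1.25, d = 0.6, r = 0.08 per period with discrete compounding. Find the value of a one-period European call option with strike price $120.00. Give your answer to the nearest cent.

$16.24

Risk-neutral probability p = (1 + 0.08 − 0.6)/(1.25 − 0.6) = 0.4800/0.6500 = 0.7385
Terminal stock prices: S_u = 143.8, S_d = 69
Terminal payoffs (S − K): max(23.75, 0) = 23.75, max(-51, 0) = 0
Node 0 (S = 115): V_0 = 1/1.08·[0.7385·23.7500 + 0.2615·0.0000] = 16.2393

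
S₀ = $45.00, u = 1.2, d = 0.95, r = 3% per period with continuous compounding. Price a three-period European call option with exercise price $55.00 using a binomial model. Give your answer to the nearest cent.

Risk-neutral probability p = (e^0.03 − 0.95)/(1.2 − 0.95) = 0.0805/0.2500 = 0.3218
Terminal stock prices: S_uuu = 77.76, S_uud = 61.56, S_udd = 48.73, S_ddd = 38.58
Terminal payoffs (S − K): max(22.76, 0) = 22.76, max(6.56, 0) = 6.56, max(-6.265, 0) = 0, max(-16.42, 0) = 0
Node uu (S = 64.8): V_uu = e^(−0.03)·[0.3218·22.7600 + 0.6782·6.5600] = 11.4255
Node ud (S = 51.3): V_ud = e^(−0.03)·[0.3218·6.5600 + 0.6782·0.0000] = 2.0487
Node dd (S = 40.61): V_dd = e^(−0.03)·[0.3218·0.0000 + 0.6782·0.0000] = 0.0000
Node u (S = 54): V_u = e^(−0.03)·[0.3218·11.4255 + 0.6782·2.0487] = 4.9166
Node d (S = 42.75): V_d = e^(−0.03)·[0.3218·2.0487 + 0.6782·0.0000] = 0.6398
Node 0 (S = 45): V_0 = e^(−0.03)·[0.3218·4.9166 + 0.6782·0.6398] = 1.9566

$1.96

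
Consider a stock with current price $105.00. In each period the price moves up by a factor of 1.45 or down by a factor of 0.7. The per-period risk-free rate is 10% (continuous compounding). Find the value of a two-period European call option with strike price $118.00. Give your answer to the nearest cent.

Risk-neutral probability p = (e^0.1 − 0.7)/(1.45 − 0.7) = 0.4052/0.7500 = 0.5402
Terminal stock prices: S_uu = 220.8, S_ud = 106.6, S_dd = 51.45
Terminal payoffs (S − K): max(102.8, 0) = 102.8, max(-11.43, 0) = 0, max(-66.55, 0) = 0
Node u (S = 152.2): V_u = e^(−0.1)·[0.5402·102.7625 + 0.4598·0.0000] = 50.2322
Node d (S = 73.5): V_d = e^(−0.1)·[0.5402·0.0000 + 0.4598·0.0000] = 0.0000
Node 0 (S = 105): V_0 = e^(−0.1)·[0.5402·50.2322 + 0.4598·0.0000] = 24.5544

$24.55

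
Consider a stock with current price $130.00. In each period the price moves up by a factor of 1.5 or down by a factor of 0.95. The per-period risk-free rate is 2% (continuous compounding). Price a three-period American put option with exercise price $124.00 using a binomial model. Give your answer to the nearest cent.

$7.84

Risk-neutral probability p = (e^0.02 − 0.95)/(1.5 − 0.95) = 0.0702/0.5500 = 0.1276
Terminal stock prices: S_uuu = 438.8, S_uud = 277.9, S_udd = 176, S_ddd = 111.5
Terminal payoffs (K − S): max(-314.8, 0) = 0, max(-153.9, 0) = 0, max(-51.99, 0) = 0, max(12.54, 0) = 12.54
Node uu (S = 292.5): continuation = e^(−0.02)·[0.1276·0.0000 + 0.8724·0.0000] = 0.0000; exercise value = 0.0000 ≤ continuation, so V_uu = 0.0000
Node ud (S = 185.2): continuation = e^(−0.02)·[0.1276·0.0000 + 0.8724·0.0000] = 0.0000; exercise value = 0.0000 ≤ continuation, so V_ud = 0.0000
Node dd (S = 117.3): continuation = e^(−0.02)·[0.1276·0.0000 + 0.8724·12.5413] = 10.7239; exercise value = 6.6750 ≤ continuation, so V_dd = 10.7239
Node u (S = 195): continuation = e^(−0.02)·[0.1276·0.0000 + 0.8724·0.0000] = 0.0000; exercise value = 0.0000 ≤ continuation, so V_u = 0.0000
Node d (S = 123.5): continuation = e^(−0.02)·[0.1276·0.0000 + 0.8724·10.7239] = 9.1698; exercise value = 0.5000 ≤ continuation, so V_d = 9.1698
Node 0 (S = 130): continuation = e^(−0.02)·[0.1276·0.0000 + 0.8724·9.1698] = 7.8410; exercise value = 0.0000 ≤ continuation, so V_0 = 7.8410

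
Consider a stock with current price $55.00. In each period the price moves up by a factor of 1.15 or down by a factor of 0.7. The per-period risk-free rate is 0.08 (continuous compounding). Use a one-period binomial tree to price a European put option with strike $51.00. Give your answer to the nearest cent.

$1.71

Risk-neutral probability p = (e^0.08 − 0.7)/(1.15 − 0.7) = 0.3833/0.4500 = 0.8517
Terminal stock prices: S_u = 63.25, S_d = 38.5
Terminal payoffs (K − S): max(-12.25, 0) = 0, max(12.5, 0) = 12.5
Node 0 (S = 55): V_0 = e^(−0.08)·[0.8517·0.0000 + 0.1483·12.5000] = 1.7107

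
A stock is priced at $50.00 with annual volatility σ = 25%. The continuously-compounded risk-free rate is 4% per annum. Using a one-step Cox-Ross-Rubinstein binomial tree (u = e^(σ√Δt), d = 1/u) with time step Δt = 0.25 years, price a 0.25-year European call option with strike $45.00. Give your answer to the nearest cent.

$5.87

CRR parameters: u = e^(σ√Δt) = e^(0.25·√0.25) = 1.1331, d = 1/u = 0.8825
Per-period rate: rΔt = 0.04·0.25 = 0.01, so R = e^0.01 = 1.0101
Risk-neutral probability p = (e^0.01 − 0.8825)/(1.1331 − 0.8825) = 0.1276/0.2507 = 0.5089
Terminal stock prices: S_u = 56.66, S_d = 44.12
Terminal payoffs (S − K): max(11.66, 0) = 11.66, max(-0.8752, 0) = 0
Node 0 (S = 50): V_0 = e^(−0.01)·[0.5089·11.6574 + 0.4911·0.0000] = 5.8733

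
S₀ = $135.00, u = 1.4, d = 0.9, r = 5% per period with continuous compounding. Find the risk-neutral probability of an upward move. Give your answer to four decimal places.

Risk-neutral probability p = (e^0.05 − 0.9)/(1.4 − 0.9) = 0.1513/0.5000 = 0.3025

p = 0.3025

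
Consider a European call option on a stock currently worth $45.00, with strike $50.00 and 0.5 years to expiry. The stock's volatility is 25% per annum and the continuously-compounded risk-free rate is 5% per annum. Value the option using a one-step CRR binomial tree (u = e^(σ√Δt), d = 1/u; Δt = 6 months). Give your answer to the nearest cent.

CRR parameters: u = e^(σ√Δt) = e^(0.25·√0.5) = 1.1934, d = 1/u = 0.8380
Per-period rate: rΔt = 0.05·0.5 = 0.025, so R = e^0.025 = 1.0253
Risk-neutral probability p = (e^0.025 − 0.8380)/(1.1934 − 0.8380) = 0.1873/0.3554 = 0.5272
Terminal stock prices: S_u = 53.7, S_d = 37.71
Terminal payoffs (S − K): max(3.701, 0) = 3.701, max(-12.29, 0) = 0
Node 0 (S = 45): V_0 = e^(−0.025)·[0.5272·3.7014 + 0.4728·0.0000] = 1.9030

$1.90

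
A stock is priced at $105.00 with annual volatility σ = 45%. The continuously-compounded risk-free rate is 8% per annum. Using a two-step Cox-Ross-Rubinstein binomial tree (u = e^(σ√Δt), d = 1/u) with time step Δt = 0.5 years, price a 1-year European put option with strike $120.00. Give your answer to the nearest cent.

$22.74

CRR parameters: u = e^(σ√Δt) = e^(0.45·√0.5) = 1.3746, d = 1/u = 0.7275
Per-period rate: rΔt = 0.08·0.5 = 0.04, so R = e^0.04 = 1.0408
Risk-neutral probability p = (e^0.04 − 0.7275)/(1.3746 − 0.7275) = 0.3134/0.6472 = 0.4842
Terminal stock prices: S_uu = 198.4, S_ud = 105, S_dd = 55.57
Terminal payoffs (K − S): max(-78.41, 0) = 0, max(15, 0) = 15, max(64.43, 0) = 64.43
Node u (S = 144.3): V_u = e^(−0.04)·[0.4842·0.0000 + 0.5158·15.0000] = 7.4340
Node d (S = 76.38): V_d = e^(−0.04)·[0.4842·15.0000 + 0.5158·64.4344] = 38.9116
Node 0 (S = 105): V_0 = e^(−0.04)·[0.4842·7.4340 + 0.5158·38.9116] = 22.7428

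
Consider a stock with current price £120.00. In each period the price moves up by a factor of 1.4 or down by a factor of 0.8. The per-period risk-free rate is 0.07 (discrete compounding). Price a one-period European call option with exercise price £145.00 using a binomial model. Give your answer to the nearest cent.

Risk-neutral probability p = (1 + 0.07 − 0.8)/(1.4 − 0.8) = 0.2700/0.6000 = 0.4500
Terminal stock prices: S_u = 168, S_d = 96
Terminal payoffs (S − K): max(23, 0) = 23, max(-49, 0) = 0
Node 0 (S = 120): V_0 = 1/1.07·[0.4500·23.0000 + 0.5500·0.0000] = 9.6729

£9.67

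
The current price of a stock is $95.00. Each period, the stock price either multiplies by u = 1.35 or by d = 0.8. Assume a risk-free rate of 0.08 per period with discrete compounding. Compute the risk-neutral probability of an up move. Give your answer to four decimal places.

Risk-neutral probability p = (1 + 0.08 − 0.8)/(1.35 − 0.8) = 0.2800/0.5500 = 0.5091

p = 0.5091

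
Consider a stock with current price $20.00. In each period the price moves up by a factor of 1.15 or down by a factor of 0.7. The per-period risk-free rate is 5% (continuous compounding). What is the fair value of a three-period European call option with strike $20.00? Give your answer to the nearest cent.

$4.26

Risk-neutral probability p = (e^0.05 − 0.7)/(1.15 − 0.7) = 0.3513/0.4500 = 0.7806
Terminal stock prices: S_uuu = 30.42, S_uud = 18.51, S_udd = 11.27, S_ddd = 6.86
Terminal payoffs (S − K): max(10.42, 0) = 10.42, max(-1.485, 0) = 0, max(-8.73, 0) = 0, max(-13.14, 0) = 0
Node uu (S = 26.45): V_uu = e^(−0.05)·[0.7806·10.4175 + 0.2194·0.0000] = 7.7353
Node ud (S = 16.1): V_ud = e^(−0.05)·[0.7806·0.0000 + 0.2194·0.0000] = 0.0000
Node dd (S = 9.8): V_dd = e^(−0.05)·[0.7806·0.0000 + 0.2194·0.0000] = 0.0000
Node u (S = 23): V_u = e^(−0.05)·[0.7806·7.7353 + 0.2194·0.0000] = 5.7437
Node d (S = 14): V_d = e^(−0.05)·[0.7806·0.0000 + 0.2194·0.0000] = 0.0000
Node 0 (S = 20): V_0 = e^(−0.05)·[0.7806·5.7437 + 0.2194·0.0000] = 4.2649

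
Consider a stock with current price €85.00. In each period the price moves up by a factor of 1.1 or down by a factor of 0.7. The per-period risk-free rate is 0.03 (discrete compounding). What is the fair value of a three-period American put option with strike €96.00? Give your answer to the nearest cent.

Risk-neutral probability p = (1 + 0.03 − 0.7)/(1.1 − 0.7) = 0.3300/0.4000 = 0.8250
Terminal stock prices: S_uuu = 113.1, S_uud = 72, S_udd = 45.81, S_ddd = 29.15
Terminal payoffs (K − S): max(-17.14, 0) = 0, max(24, 0) = 24, max(50.19, 0) = 50.19, max(66.84, 0) = 66.84
Node uu (S = 102.9): continuation = 1/1.03·[0.8250·0.0000 + 0.1750·24.0050] = 4.0785; exercise value = 0.0000 ≤ continuation, so V_uu = 4.0785
Node ud (S = 65.45): continuation = 1/1.03·[0.8250·24.0050 + 0.1750·50.1850] = 27.7539; exercise value = 30.5500 > continuation, so V_ud = 30.5500 (exercise)
Node dd (S = 41.65): continuation = 1/1.03·[0.8250·50.1850 + 0.1750·66.8450] = 51.5539; exercise value = 54.3500 > continuation, so V_dd = 54.3500 (exercise)
Node u (S = 93.5): continuation = 1/1.03·[0.8250·4.0785 + 0.1750·30.5500] = 8.4573; exercise value = 2.5000 ≤ continuation, so V_u = 8.4573
Node d (S = 59.5): continuation = 1/1.03·[0.8250·30.5500 + 0.1750·54.3500] = 33.7039; exercise value = 36.5000 > continuation, so V_d = 36.5000 (exercise)
Node 0 (S = 85): continuation = 1/1.03·[0.8250·8.4573 + 0.1750·36.5000] = 12.9755; exercise value = 11.0000 ≤ continuation, so V_0 = 12.9755

€12.98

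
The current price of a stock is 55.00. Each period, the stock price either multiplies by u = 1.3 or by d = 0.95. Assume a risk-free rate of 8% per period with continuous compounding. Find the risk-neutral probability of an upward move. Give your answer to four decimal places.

p = 0.3808

Risk-neutral probability p = (e^0.08 − 0.95)/(1.3 − 0.95) = 0.1333/0.3500 = 0.3808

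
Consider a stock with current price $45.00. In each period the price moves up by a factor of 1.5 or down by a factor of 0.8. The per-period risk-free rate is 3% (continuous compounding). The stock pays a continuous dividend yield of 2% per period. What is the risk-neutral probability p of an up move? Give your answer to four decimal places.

Per-period risk-free factor R = e^0.03 = 1.0305; dividend-adjusted growth = e^(0.03−0.02) = 1.0101.
Risk-neutral probability p = (1.0101 − 0.8)/(1.5 − 0.8) = 0.2101/0.7000 = 0.3001

p = 0.3001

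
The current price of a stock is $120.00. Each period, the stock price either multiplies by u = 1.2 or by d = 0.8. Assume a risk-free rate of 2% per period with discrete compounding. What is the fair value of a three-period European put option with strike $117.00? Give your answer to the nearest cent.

$12.59

Risk-neutral probability p = (1 + 0.02 − 0.8)/(1.2 − 0.8) = 0.2200/0.4000 = 0.5500
Terminal stock prices: S_uuu = 207.4, S_uud = 138.2, S_udd = 92.16, S_ddd = 61.44
Terminal payoffs (K − S): max(-90.36, 0) = 0, max(-21.24, 0) = 0, max(24.84, 0) = 24.84, max(55.56, 0) = 55.56
Node uu (S = 172.8): V_uu = 1/1.02·[0.5500·0.0000 + 0.4500·0.0000] = 0.0000
Node ud (S = 115.2): V_ud = 1/1.02·[0.5500·0.0000 + 0.4500·24.8400] = 10.9588
Node dd (S = 76.8): V_dd = 1/1.02·[0.5500·24.8400 + 0.4500·55.5600] = 37.9059
Node u (S = 144): V_u = 1/1.02·[0.5500·0.0000 + 0.4500·10.9588] = 4.8348
Node d (S = 96): V_d = 1/1.02·[0.5500·10.9588 + 0.4500·37.9059] = 22.6324
Node 0 (S = 120): V_0 = 1/1.02·[0.5500·4.8348 + 0.4500·22.6324] = 12.5918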